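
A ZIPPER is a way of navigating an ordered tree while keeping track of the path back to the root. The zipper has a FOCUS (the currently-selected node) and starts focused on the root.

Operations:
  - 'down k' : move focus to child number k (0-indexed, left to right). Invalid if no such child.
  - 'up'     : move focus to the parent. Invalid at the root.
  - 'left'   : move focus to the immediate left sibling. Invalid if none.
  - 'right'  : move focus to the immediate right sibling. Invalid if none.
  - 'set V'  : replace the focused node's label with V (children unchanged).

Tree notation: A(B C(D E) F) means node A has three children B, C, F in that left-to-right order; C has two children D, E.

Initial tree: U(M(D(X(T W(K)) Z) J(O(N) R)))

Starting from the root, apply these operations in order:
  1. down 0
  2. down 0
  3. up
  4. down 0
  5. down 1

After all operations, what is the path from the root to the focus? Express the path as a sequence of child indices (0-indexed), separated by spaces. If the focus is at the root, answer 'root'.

Answer: 0 0 1

Derivation:
Step 1 (down 0): focus=M path=0 depth=1 children=['D', 'J'] left=[] right=[] parent=U
Step 2 (down 0): focus=D path=0/0 depth=2 children=['X', 'Z'] left=[] right=['J'] parent=M
Step 3 (up): focus=M path=0 depth=1 children=['D', 'J'] left=[] right=[] parent=U
Step 4 (down 0): focus=D path=0/0 depth=2 children=['X', 'Z'] left=[] right=['J'] parent=M
Step 5 (down 1): focus=Z path=0/0/1 depth=3 children=[] left=['X'] right=[] parent=D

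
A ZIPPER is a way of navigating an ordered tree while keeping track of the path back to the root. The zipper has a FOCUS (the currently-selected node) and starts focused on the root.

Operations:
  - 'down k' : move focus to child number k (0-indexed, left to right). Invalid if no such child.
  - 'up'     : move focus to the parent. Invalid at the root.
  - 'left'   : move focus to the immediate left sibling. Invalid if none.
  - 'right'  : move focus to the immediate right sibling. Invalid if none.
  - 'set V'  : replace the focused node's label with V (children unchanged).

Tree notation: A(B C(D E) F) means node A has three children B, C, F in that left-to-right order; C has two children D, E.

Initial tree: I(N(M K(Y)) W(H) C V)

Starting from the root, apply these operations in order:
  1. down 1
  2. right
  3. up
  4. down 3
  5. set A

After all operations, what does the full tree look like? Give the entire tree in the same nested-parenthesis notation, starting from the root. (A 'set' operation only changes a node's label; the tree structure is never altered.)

Answer: I(N(M K(Y)) W(H) C A)

Derivation:
Step 1 (down 1): focus=W path=1 depth=1 children=['H'] left=['N'] right=['C', 'V'] parent=I
Step 2 (right): focus=C path=2 depth=1 children=[] left=['N', 'W'] right=['V'] parent=I
Step 3 (up): focus=I path=root depth=0 children=['N', 'W', 'C', 'V'] (at root)
Step 4 (down 3): focus=V path=3 depth=1 children=[] left=['N', 'W', 'C'] right=[] parent=I
Step 5 (set A): focus=A path=3 depth=1 children=[] left=['N', 'W', 'C'] right=[] parent=I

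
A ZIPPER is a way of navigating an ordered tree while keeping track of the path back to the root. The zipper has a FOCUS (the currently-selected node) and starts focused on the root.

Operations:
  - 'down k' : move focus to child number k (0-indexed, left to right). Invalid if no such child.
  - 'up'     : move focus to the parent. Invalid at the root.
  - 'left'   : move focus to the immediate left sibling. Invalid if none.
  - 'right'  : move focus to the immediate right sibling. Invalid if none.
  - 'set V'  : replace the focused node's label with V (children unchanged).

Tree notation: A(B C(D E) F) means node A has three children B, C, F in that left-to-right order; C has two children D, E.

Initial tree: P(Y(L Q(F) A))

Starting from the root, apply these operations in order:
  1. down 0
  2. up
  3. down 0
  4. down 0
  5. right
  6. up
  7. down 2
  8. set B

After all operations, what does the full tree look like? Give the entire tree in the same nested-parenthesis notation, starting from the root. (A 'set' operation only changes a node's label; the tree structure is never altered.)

Step 1 (down 0): focus=Y path=0 depth=1 children=['L', 'Q', 'A'] left=[] right=[] parent=P
Step 2 (up): focus=P path=root depth=0 children=['Y'] (at root)
Step 3 (down 0): focus=Y path=0 depth=1 children=['L', 'Q', 'A'] left=[] right=[] parent=P
Step 4 (down 0): focus=L path=0/0 depth=2 children=[] left=[] right=['Q', 'A'] parent=Y
Step 5 (right): focus=Q path=0/1 depth=2 children=['F'] left=['L'] right=['A'] parent=Y
Step 6 (up): focus=Y path=0 depth=1 children=['L', 'Q', 'A'] left=[] right=[] parent=P
Step 7 (down 2): focus=A path=0/2 depth=2 children=[] left=['L', 'Q'] right=[] parent=Y
Step 8 (set B): focus=B path=0/2 depth=2 children=[] left=['L', 'Q'] right=[] parent=Y

Answer: P(Y(L Q(F) B))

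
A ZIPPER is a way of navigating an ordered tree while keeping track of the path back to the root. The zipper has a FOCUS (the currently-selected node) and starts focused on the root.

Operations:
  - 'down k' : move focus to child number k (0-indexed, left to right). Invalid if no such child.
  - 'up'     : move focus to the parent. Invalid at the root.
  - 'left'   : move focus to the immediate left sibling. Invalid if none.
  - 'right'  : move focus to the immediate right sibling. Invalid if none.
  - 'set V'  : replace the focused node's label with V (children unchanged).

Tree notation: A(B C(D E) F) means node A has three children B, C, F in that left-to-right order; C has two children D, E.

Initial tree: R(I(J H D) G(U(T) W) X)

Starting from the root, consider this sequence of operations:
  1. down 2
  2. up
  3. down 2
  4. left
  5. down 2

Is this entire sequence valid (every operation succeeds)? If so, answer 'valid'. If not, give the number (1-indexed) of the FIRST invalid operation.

Step 1 (down 2): focus=X path=2 depth=1 children=[] left=['I', 'G'] right=[] parent=R
Step 2 (up): focus=R path=root depth=0 children=['I', 'G', 'X'] (at root)
Step 3 (down 2): focus=X path=2 depth=1 children=[] left=['I', 'G'] right=[] parent=R
Step 4 (left): focus=G path=1 depth=1 children=['U', 'W'] left=['I'] right=['X'] parent=R
Step 5 (down 2): INVALID

Answer: 5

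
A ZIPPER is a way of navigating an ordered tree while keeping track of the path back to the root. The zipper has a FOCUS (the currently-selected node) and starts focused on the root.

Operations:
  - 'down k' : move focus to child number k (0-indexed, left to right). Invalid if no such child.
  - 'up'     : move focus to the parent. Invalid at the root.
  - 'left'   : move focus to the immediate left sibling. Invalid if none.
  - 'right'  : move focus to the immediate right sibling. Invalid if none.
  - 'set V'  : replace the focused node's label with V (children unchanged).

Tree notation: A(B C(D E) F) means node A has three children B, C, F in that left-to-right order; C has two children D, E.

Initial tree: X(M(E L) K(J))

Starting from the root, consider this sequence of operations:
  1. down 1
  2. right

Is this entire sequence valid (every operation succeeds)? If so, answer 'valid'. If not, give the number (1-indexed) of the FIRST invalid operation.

Step 1 (down 1): focus=K path=1 depth=1 children=['J'] left=['M'] right=[] parent=X
Step 2 (right): INVALID

Answer: 2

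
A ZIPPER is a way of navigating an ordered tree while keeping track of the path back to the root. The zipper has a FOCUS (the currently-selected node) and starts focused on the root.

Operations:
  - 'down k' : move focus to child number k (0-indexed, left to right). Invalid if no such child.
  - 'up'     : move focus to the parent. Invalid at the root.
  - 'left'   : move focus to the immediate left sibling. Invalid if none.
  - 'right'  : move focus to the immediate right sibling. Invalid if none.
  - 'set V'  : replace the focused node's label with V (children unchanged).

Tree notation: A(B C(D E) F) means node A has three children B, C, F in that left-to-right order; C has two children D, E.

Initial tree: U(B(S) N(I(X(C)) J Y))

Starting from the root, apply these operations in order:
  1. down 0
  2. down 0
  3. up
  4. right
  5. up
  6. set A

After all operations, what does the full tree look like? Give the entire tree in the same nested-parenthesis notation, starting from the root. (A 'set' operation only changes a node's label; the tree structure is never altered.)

Step 1 (down 0): focus=B path=0 depth=1 children=['S'] left=[] right=['N'] parent=U
Step 2 (down 0): focus=S path=0/0 depth=2 children=[] left=[] right=[] parent=B
Step 3 (up): focus=B path=0 depth=1 children=['S'] left=[] right=['N'] parent=U
Step 4 (right): focus=N path=1 depth=1 children=['I', 'J', 'Y'] left=['B'] right=[] parent=U
Step 5 (up): focus=U path=root depth=0 children=['B', 'N'] (at root)
Step 6 (set A): focus=A path=root depth=0 children=['B', 'N'] (at root)

Answer: A(B(S) N(I(X(C)) J Y))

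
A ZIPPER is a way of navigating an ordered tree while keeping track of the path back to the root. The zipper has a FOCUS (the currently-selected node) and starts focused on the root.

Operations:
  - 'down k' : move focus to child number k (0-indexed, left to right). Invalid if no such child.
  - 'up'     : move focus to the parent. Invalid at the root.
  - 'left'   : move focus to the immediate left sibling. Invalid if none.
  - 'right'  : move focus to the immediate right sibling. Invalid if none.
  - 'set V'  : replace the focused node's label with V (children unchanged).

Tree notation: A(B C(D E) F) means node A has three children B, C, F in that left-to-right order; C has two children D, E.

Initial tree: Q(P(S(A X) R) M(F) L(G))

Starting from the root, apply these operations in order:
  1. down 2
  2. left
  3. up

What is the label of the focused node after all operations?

Step 1 (down 2): focus=L path=2 depth=1 children=['G'] left=['P', 'M'] right=[] parent=Q
Step 2 (left): focus=M path=1 depth=1 children=['F'] left=['P'] right=['L'] parent=Q
Step 3 (up): focus=Q path=root depth=0 children=['P', 'M', 'L'] (at root)

Answer: Q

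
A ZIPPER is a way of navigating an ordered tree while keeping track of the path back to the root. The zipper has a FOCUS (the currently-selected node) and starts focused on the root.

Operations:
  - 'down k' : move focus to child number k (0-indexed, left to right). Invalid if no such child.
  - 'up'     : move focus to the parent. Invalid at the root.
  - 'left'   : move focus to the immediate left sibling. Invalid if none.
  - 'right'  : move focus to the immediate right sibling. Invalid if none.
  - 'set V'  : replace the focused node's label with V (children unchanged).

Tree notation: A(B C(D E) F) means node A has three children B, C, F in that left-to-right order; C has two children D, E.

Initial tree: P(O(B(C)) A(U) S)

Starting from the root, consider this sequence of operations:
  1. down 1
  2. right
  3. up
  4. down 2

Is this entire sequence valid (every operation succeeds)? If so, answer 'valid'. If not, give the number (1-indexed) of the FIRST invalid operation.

Answer: valid

Derivation:
Step 1 (down 1): focus=A path=1 depth=1 children=['U'] left=['O'] right=['S'] parent=P
Step 2 (right): focus=S path=2 depth=1 children=[] left=['O', 'A'] right=[] parent=P
Step 3 (up): focus=P path=root depth=0 children=['O', 'A', 'S'] (at root)
Step 4 (down 2): focus=S path=2 depth=1 children=[] left=['O', 'A'] right=[] parent=P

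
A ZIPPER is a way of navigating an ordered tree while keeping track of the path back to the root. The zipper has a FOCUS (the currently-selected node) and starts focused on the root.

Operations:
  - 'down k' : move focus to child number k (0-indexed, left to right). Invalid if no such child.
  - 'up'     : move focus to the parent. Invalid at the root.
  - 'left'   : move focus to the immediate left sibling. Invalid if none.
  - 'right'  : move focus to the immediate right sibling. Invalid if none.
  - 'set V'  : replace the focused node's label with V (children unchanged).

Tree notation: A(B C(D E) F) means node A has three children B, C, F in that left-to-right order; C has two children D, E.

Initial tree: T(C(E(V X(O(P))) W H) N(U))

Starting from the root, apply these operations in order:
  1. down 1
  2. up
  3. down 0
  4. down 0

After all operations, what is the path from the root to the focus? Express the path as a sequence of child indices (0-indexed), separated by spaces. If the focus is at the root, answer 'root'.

Step 1 (down 1): focus=N path=1 depth=1 children=['U'] left=['C'] right=[] parent=T
Step 2 (up): focus=T path=root depth=0 children=['C', 'N'] (at root)
Step 3 (down 0): focus=C path=0 depth=1 children=['E', 'W', 'H'] left=[] right=['N'] parent=T
Step 4 (down 0): focus=E path=0/0 depth=2 children=['V', 'X'] left=[] right=['W', 'H'] parent=C

Answer: 0 0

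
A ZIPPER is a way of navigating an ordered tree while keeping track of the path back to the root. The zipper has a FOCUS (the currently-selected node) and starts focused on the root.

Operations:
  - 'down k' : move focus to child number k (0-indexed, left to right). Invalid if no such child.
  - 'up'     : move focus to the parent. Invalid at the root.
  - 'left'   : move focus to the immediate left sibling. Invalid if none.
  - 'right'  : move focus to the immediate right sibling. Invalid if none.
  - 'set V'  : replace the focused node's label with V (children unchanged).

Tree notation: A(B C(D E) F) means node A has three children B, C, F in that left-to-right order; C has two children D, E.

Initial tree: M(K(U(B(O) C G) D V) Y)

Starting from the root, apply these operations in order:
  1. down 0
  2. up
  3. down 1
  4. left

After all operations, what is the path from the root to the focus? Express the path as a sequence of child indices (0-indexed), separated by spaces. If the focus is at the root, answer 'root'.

Answer: 0

Derivation:
Step 1 (down 0): focus=K path=0 depth=1 children=['U', 'D', 'V'] left=[] right=['Y'] parent=M
Step 2 (up): focus=M path=root depth=0 children=['K', 'Y'] (at root)
Step 3 (down 1): focus=Y path=1 depth=1 children=[] left=['K'] right=[] parent=M
Step 4 (left): focus=K path=0 depth=1 children=['U', 'D', 'V'] left=[] right=['Y'] parent=M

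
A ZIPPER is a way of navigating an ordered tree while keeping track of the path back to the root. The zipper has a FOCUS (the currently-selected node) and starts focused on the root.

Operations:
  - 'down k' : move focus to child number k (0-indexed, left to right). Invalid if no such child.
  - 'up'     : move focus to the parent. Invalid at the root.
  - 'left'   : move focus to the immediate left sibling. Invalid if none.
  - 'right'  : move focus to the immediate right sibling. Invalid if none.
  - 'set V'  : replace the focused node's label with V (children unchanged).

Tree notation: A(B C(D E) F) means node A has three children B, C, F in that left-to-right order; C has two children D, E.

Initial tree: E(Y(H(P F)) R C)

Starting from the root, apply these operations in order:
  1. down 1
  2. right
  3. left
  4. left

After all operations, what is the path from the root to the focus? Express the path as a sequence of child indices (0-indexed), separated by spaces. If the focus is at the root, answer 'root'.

Step 1 (down 1): focus=R path=1 depth=1 children=[] left=['Y'] right=['C'] parent=E
Step 2 (right): focus=C path=2 depth=1 children=[] left=['Y', 'R'] right=[] parent=E
Step 3 (left): focus=R path=1 depth=1 children=[] left=['Y'] right=['C'] parent=E
Step 4 (left): focus=Y path=0 depth=1 children=['H'] left=[] right=['R', 'C'] parent=E

Answer: 0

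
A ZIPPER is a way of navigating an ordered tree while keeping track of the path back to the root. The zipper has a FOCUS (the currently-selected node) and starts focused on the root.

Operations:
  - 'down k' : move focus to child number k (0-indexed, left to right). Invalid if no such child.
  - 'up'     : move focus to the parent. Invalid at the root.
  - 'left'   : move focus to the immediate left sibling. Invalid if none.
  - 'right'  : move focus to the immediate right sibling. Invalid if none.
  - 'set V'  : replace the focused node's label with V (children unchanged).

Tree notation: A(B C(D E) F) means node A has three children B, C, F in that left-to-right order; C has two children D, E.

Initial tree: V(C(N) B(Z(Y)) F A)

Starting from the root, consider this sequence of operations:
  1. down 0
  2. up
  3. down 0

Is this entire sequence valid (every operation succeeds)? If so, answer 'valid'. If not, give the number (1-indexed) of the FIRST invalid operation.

Step 1 (down 0): focus=C path=0 depth=1 children=['N'] left=[] right=['B', 'F', 'A'] parent=V
Step 2 (up): focus=V path=root depth=0 children=['C', 'B', 'F', 'A'] (at root)
Step 3 (down 0): focus=C path=0 depth=1 children=['N'] left=[] right=['B', 'F', 'A'] parent=V

Answer: valid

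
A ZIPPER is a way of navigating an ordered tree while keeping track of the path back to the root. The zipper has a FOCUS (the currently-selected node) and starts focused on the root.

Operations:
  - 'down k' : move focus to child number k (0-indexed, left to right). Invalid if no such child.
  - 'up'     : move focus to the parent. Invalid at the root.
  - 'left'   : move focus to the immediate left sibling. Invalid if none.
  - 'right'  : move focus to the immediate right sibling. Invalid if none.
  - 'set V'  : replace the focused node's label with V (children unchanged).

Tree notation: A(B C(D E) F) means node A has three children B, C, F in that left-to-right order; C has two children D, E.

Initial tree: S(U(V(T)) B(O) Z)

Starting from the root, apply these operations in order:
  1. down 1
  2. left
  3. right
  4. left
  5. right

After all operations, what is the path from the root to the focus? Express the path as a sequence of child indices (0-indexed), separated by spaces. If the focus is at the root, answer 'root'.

Step 1 (down 1): focus=B path=1 depth=1 children=['O'] left=['U'] right=['Z'] parent=S
Step 2 (left): focus=U path=0 depth=1 children=['V'] left=[] right=['B', 'Z'] parent=S
Step 3 (right): focus=B path=1 depth=1 children=['O'] left=['U'] right=['Z'] parent=S
Step 4 (left): focus=U path=0 depth=1 children=['V'] left=[] right=['B', 'Z'] parent=S
Step 5 (right): focus=B path=1 depth=1 children=['O'] left=['U'] right=['Z'] parent=S

Answer: 1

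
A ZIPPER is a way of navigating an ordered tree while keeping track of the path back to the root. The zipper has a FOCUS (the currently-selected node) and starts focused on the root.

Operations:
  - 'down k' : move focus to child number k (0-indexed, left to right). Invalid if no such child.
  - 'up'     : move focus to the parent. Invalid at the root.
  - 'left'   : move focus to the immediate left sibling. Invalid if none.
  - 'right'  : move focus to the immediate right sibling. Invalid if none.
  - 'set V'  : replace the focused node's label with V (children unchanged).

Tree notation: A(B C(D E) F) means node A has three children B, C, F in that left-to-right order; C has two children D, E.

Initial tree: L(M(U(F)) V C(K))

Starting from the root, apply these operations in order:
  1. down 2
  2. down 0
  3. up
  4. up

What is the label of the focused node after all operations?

Step 1 (down 2): focus=C path=2 depth=1 children=['K'] left=['M', 'V'] right=[] parent=L
Step 2 (down 0): focus=K path=2/0 depth=2 children=[] left=[] right=[] parent=C
Step 3 (up): focus=C path=2 depth=1 children=['K'] left=['M', 'V'] right=[] parent=L
Step 4 (up): focus=L path=root depth=0 children=['M', 'V', 'C'] (at root)

Answer: L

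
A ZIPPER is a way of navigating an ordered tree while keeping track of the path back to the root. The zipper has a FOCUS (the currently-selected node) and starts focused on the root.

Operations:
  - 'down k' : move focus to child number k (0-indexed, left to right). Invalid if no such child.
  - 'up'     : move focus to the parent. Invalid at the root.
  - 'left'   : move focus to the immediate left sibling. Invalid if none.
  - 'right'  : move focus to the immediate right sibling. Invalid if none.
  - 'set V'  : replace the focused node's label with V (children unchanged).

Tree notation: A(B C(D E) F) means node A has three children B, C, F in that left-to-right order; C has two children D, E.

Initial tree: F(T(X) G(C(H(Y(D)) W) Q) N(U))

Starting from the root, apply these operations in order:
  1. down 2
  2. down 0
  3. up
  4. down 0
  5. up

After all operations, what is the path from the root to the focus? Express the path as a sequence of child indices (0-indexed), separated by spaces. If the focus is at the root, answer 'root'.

Answer: 2

Derivation:
Step 1 (down 2): focus=N path=2 depth=1 children=['U'] left=['T', 'G'] right=[] parent=F
Step 2 (down 0): focus=U path=2/0 depth=2 children=[] left=[] right=[] parent=N
Step 3 (up): focus=N path=2 depth=1 children=['U'] left=['T', 'G'] right=[] parent=F
Step 4 (down 0): focus=U path=2/0 depth=2 children=[] left=[] right=[] parent=N
Step 5 (up): focus=N path=2 depth=1 children=['U'] left=['T', 'G'] right=[] parent=F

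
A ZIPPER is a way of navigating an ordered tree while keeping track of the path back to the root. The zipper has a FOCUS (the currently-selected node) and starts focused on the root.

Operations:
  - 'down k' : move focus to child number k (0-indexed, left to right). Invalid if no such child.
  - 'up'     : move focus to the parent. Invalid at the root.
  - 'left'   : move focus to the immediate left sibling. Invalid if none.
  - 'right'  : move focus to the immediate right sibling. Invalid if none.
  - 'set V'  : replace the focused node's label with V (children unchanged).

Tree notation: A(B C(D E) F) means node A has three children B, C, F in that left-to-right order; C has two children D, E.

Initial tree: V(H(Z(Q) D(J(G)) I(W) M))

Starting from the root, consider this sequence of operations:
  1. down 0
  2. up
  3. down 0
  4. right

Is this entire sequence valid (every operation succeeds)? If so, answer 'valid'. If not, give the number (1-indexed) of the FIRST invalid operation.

Step 1 (down 0): focus=H path=0 depth=1 children=['Z', 'D', 'I', 'M'] left=[] right=[] parent=V
Step 2 (up): focus=V path=root depth=0 children=['H'] (at root)
Step 3 (down 0): focus=H path=0 depth=1 children=['Z', 'D', 'I', 'M'] left=[] right=[] parent=V
Step 4 (right): INVALID

Answer: 4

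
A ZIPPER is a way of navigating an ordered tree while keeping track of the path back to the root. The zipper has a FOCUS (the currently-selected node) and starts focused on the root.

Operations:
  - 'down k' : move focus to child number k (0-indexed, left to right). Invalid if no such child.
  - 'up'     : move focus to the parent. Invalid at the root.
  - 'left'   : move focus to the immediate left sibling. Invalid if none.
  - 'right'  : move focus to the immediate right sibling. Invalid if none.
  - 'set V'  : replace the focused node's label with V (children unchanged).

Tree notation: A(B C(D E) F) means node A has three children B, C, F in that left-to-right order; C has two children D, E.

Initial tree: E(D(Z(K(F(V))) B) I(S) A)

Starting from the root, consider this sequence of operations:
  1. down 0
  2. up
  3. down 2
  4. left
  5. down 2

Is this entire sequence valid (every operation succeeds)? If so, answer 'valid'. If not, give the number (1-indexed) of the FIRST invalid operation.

Answer: 5

Derivation:
Step 1 (down 0): focus=D path=0 depth=1 children=['Z', 'B'] left=[] right=['I', 'A'] parent=E
Step 2 (up): focus=E path=root depth=0 children=['D', 'I', 'A'] (at root)
Step 3 (down 2): focus=A path=2 depth=1 children=[] left=['D', 'I'] right=[] parent=E
Step 4 (left): focus=I path=1 depth=1 children=['S'] left=['D'] right=['A'] parent=E
Step 5 (down 2): INVALID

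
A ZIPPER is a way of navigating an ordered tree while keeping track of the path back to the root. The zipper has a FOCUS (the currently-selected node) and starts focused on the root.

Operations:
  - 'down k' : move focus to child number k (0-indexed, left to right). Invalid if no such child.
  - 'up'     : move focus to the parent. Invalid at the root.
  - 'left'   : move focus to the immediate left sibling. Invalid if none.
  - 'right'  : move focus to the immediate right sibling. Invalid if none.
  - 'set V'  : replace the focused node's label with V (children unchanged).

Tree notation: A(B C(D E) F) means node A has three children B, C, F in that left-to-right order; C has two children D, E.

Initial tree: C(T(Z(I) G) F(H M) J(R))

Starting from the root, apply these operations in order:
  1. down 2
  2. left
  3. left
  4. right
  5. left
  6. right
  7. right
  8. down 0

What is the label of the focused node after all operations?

Answer: R

Derivation:
Step 1 (down 2): focus=J path=2 depth=1 children=['R'] left=['T', 'F'] right=[] parent=C
Step 2 (left): focus=F path=1 depth=1 children=['H', 'M'] left=['T'] right=['J'] parent=C
Step 3 (left): focus=T path=0 depth=1 children=['Z', 'G'] left=[] right=['F', 'J'] parent=C
Step 4 (right): focus=F path=1 depth=1 children=['H', 'M'] left=['T'] right=['J'] parent=C
Step 5 (left): focus=T path=0 depth=1 children=['Z', 'G'] left=[] right=['F', 'J'] parent=C
Step 6 (right): focus=F path=1 depth=1 children=['H', 'M'] left=['T'] right=['J'] parent=C
Step 7 (right): focus=J path=2 depth=1 children=['R'] left=['T', 'F'] right=[] parent=C
Step 8 (down 0): focus=R path=2/0 depth=2 children=[] left=[] right=[] parent=J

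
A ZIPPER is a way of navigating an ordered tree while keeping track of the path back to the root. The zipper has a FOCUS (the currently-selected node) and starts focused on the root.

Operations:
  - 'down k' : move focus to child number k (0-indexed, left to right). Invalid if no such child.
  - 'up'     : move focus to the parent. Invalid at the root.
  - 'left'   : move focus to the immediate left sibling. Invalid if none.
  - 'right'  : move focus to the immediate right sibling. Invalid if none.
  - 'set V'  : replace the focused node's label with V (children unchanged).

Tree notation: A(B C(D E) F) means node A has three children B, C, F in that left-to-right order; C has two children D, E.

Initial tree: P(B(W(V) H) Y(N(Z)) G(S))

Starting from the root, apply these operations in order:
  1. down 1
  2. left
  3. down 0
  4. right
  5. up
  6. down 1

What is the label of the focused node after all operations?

Step 1 (down 1): focus=Y path=1 depth=1 children=['N'] left=['B'] right=['G'] parent=P
Step 2 (left): focus=B path=0 depth=1 children=['W', 'H'] left=[] right=['Y', 'G'] parent=P
Step 3 (down 0): focus=W path=0/0 depth=2 children=['V'] left=[] right=['H'] parent=B
Step 4 (right): focus=H path=0/1 depth=2 children=[] left=['W'] right=[] parent=B
Step 5 (up): focus=B path=0 depth=1 children=['W', 'H'] left=[] right=['Y', 'G'] parent=P
Step 6 (down 1): focus=H path=0/1 depth=2 children=[] left=['W'] right=[] parent=B

Answer: H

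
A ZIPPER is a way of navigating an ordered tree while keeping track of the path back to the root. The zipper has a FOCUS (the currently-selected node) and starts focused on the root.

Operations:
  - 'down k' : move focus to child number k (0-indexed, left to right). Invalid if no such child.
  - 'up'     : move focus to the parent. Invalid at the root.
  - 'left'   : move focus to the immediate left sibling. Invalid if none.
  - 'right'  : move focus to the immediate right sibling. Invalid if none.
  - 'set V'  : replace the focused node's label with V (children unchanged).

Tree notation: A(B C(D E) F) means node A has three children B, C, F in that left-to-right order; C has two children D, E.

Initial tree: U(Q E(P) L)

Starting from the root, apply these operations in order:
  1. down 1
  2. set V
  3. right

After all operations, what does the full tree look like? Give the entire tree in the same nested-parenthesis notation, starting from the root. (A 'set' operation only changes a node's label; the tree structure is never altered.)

Answer: U(Q V(P) L)

Derivation:
Step 1 (down 1): focus=E path=1 depth=1 children=['P'] left=['Q'] right=['L'] parent=U
Step 2 (set V): focus=V path=1 depth=1 children=['P'] left=['Q'] right=['L'] parent=U
Step 3 (right): focus=L path=2 depth=1 children=[] left=['Q', 'V'] right=[] parent=U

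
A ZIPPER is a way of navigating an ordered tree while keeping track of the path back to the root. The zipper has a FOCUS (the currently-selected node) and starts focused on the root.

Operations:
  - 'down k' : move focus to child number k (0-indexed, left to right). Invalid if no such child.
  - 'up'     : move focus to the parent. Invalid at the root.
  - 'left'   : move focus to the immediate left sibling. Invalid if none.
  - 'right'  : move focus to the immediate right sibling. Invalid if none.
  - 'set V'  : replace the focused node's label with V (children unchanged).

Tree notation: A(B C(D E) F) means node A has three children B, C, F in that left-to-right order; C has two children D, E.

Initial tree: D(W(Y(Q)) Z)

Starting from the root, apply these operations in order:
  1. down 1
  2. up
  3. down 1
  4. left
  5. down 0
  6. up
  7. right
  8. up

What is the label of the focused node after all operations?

Step 1 (down 1): focus=Z path=1 depth=1 children=[] left=['W'] right=[] parent=D
Step 2 (up): focus=D path=root depth=0 children=['W', 'Z'] (at root)
Step 3 (down 1): focus=Z path=1 depth=1 children=[] left=['W'] right=[] parent=D
Step 4 (left): focus=W path=0 depth=1 children=['Y'] left=[] right=['Z'] parent=D
Step 5 (down 0): focus=Y path=0/0 depth=2 children=['Q'] left=[] right=[] parent=W
Step 6 (up): focus=W path=0 depth=1 children=['Y'] left=[] right=['Z'] parent=D
Step 7 (right): focus=Z path=1 depth=1 children=[] left=['W'] right=[] parent=D
Step 8 (up): focus=D path=root depth=0 children=['W', 'Z'] (at root)

Answer: D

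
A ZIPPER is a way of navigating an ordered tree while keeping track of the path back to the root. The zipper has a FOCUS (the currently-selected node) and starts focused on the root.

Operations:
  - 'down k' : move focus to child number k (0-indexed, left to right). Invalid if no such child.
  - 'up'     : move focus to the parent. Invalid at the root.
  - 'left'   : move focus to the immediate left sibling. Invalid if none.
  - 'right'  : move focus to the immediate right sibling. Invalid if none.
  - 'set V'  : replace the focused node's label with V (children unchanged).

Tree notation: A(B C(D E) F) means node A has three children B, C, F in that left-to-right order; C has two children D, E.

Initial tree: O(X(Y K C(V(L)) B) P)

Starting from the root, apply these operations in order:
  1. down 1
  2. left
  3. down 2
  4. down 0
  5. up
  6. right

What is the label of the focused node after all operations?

Step 1 (down 1): focus=P path=1 depth=1 children=[] left=['X'] right=[] parent=O
Step 2 (left): focus=X path=0 depth=1 children=['Y', 'K', 'C', 'B'] left=[] right=['P'] parent=O
Step 3 (down 2): focus=C path=0/2 depth=2 children=['V'] left=['Y', 'K'] right=['B'] parent=X
Step 4 (down 0): focus=V path=0/2/0 depth=3 children=['L'] left=[] right=[] parent=C
Step 5 (up): focus=C path=0/2 depth=2 children=['V'] left=['Y', 'K'] right=['B'] parent=X
Step 6 (right): focus=B path=0/3 depth=2 children=[] left=['Y', 'K', 'C'] right=[] parent=X

Answer: B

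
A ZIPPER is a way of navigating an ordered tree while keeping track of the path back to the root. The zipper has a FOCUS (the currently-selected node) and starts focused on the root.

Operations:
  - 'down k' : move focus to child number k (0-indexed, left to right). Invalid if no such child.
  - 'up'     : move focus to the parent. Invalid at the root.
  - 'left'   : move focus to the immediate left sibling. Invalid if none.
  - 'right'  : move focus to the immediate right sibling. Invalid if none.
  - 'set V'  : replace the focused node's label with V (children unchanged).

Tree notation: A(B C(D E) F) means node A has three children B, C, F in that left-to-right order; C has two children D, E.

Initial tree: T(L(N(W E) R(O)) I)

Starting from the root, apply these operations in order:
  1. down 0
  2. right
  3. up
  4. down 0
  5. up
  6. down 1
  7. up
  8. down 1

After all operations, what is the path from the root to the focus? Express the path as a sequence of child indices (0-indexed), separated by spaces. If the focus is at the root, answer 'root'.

Step 1 (down 0): focus=L path=0 depth=1 children=['N', 'R'] left=[] right=['I'] parent=T
Step 2 (right): focus=I path=1 depth=1 children=[] left=['L'] right=[] parent=T
Step 3 (up): focus=T path=root depth=0 children=['L', 'I'] (at root)
Step 4 (down 0): focus=L path=0 depth=1 children=['N', 'R'] left=[] right=['I'] parent=T
Step 5 (up): focus=T path=root depth=0 children=['L', 'I'] (at root)
Step 6 (down 1): focus=I path=1 depth=1 children=[] left=['L'] right=[] parent=T
Step 7 (up): focus=T path=root depth=0 children=['L', 'I'] (at root)
Step 8 (down 1): focus=I path=1 depth=1 children=[] left=['L'] right=[] parent=T

Answer: 1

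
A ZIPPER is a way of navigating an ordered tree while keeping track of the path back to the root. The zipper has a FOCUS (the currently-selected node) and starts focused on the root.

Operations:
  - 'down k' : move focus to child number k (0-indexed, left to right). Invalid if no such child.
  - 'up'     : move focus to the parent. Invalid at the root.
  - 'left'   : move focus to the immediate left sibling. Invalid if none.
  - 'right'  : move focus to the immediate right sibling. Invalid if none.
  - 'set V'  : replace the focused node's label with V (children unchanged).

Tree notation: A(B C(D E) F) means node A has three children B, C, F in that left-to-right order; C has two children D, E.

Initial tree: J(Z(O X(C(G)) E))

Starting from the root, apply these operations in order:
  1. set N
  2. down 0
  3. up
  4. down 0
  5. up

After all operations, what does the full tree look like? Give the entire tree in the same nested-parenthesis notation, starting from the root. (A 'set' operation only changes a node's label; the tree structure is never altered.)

Answer: N(Z(O X(C(G)) E))

Derivation:
Step 1 (set N): focus=N path=root depth=0 children=['Z'] (at root)
Step 2 (down 0): focus=Z path=0 depth=1 children=['O', 'X', 'E'] left=[] right=[] parent=N
Step 3 (up): focus=N path=root depth=0 children=['Z'] (at root)
Step 4 (down 0): focus=Z path=0 depth=1 children=['O', 'X', 'E'] left=[] right=[] parent=N
Step 5 (up): focus=N path=root depth=0 children=['Z'] (at root)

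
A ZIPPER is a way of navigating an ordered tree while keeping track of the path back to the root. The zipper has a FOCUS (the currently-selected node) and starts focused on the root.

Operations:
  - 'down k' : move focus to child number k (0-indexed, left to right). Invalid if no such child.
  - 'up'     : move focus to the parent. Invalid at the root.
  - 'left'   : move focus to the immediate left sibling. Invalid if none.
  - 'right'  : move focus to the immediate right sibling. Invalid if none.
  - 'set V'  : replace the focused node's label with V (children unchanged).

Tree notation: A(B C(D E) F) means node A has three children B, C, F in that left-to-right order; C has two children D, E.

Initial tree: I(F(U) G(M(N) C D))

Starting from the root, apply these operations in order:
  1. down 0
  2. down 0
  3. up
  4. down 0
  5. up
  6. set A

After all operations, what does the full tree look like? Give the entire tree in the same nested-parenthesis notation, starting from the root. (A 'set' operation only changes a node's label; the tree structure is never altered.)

Answer: I(A(U) G(M(N) C D))

Derivation:
Step 1 (down 0): focus=F path=0 depth=1 children=['U'] left=[] right=['G'] parent=I
Step 2 (down 0): focus=U path=0/0 depth=2 children=[] left=[] right=[] parent=F
Step 3 (up): focus=F path=0 depth=1 children=['U'] left=[] right=['G'] parent=I
Step 4 (down 0): focus=U path=0/0 depth=2 children=[] left=[] right=[] parent=F
Step 5 (up): focus=F path=0 depth=1 children=['U'] left=[] right=['G'] parent=I
Step 6 (set A): focus=A path=0 depth=1 children=['U'] left=[] right=['G'] parent=I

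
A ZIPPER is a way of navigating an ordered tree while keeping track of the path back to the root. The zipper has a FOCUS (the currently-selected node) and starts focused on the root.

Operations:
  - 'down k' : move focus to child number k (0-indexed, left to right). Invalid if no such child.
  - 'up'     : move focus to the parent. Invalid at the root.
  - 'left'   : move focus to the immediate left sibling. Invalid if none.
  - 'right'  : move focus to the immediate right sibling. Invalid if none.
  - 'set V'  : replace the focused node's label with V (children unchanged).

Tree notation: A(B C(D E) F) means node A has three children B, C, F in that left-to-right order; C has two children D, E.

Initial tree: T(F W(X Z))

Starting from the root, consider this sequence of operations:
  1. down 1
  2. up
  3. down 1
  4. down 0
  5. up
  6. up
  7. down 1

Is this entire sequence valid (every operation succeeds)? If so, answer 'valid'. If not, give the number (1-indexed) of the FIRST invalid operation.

Step 1 (down 1): focus=W path=1 depth=1 children=['X', 'Z'] left=['F'] right=[] parent=T
Step 2 (up): focus=T path=root depth=0 children=['F', 'W'] (at root)
Step 3 (down 1): focus=W path=1 depth=1 children=['X', 'Z'] left=['F'] right=[] parent=T
Step 4 (down 0): focus=X path=1/0 depth=2 children=[] left=[] right=['Z'] parent=W
Step 5 (up): focus=W path=1 depth=1 children=['X', 'Z'] left=['F'] right=[] parent=T
Step 6 (up): focus=T path=root depth=0 children=['F', 'W'] (at root)
Step 7 (down 1): focus=W path=1 depth=1 children=['X', 'Z'] left=['F'] right=[] parent=T

Answer: valid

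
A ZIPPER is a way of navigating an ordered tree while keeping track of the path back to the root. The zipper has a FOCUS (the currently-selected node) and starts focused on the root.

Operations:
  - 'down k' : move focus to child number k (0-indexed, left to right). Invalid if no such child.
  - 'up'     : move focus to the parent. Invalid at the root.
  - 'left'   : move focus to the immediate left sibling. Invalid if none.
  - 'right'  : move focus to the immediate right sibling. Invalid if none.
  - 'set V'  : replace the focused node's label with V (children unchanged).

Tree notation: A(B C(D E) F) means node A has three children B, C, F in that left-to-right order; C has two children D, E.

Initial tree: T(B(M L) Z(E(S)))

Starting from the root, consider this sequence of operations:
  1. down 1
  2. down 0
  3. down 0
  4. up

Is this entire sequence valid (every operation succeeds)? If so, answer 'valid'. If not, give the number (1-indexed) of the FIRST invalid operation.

Answer: valid

Derivation:
Step 1 (down 1): focus=Z path=1 depth=1 children=['E'] left=['B'] right=[] parent=T
Step 2 (down 0): focus=E path=1/0 depth=2 children=['S'] left=[] right=[] parent=Z
Step 3 (down 0): focus=S path=1/0/0 depth=3 children=[] left=[] right=[] parent=E
Step 4 (up): focus=E path=1/0 depth=2 children=['S'] left=[] right=[] parent=Z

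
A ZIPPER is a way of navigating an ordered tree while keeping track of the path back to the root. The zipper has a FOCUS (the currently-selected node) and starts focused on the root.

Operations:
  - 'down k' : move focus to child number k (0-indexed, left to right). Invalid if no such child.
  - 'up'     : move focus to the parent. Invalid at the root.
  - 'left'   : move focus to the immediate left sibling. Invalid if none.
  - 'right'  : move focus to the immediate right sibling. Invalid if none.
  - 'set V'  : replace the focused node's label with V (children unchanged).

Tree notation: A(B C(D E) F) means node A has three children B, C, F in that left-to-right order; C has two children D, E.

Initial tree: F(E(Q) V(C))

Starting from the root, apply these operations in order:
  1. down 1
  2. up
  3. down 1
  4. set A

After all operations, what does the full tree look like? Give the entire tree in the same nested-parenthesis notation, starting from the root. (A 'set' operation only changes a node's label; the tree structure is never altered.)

Answer: F(E(Q) A(C))

Derivation:
Step 1 (down 1): focus=V path=1 depth=1 children=['C'] left=['E'] right=[] parent=F
Step 2 (up): focus=F path=root depth=0 children=['E', 'V'] (at root)
Step 3 (down 1): focus=V path=1 depth=1 children=['C'] left=['E'] right=[] parent=F
Step 4 (set A): focus=A path=1 depth=1 children=['C'] left=['E'] right=[] parent=F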